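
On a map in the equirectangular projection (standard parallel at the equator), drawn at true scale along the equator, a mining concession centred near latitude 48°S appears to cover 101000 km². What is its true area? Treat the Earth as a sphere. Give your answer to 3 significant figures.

In the plate carrée (x = Rλ, y = Rφ), meridians are true-scale (h = 1) and parallels are stretched by k = sec φ.
Areal scale = h·k = 1 × sec φ; at 48°, h = 1.000, k = 1.494, so h·k = 1.494.
True area = apparent / (areal scale) = 101000 / 1.494 ≈ 67600 km².

67600 km²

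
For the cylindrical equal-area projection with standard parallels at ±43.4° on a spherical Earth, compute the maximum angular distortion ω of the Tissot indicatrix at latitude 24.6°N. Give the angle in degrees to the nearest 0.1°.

25.5°

Cylindrical equal-area (φ₀ = 43.4°): h = cos φ / cos 43.4° along meridians, k = cos 43.4° / cos φ along parallels; h·k = 1.
At 24.6°: h = 1.251, k = 0.7991; principal scales a = 1.251, b = 0.7991.
sin(ω/2) = (a − b)/(a + b) = 0.4523/2.051 = 0.2206, so ω = 2 arcsin(0.2206) ≈ 25.5°.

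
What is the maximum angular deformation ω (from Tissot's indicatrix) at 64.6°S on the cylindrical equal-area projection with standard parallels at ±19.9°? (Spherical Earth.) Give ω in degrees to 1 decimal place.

81.9°

A cylindrical equal-area projection with standard parallel φ₀ has meridian scale h = cos φ / cos φ₀ and parallel scale k = cos φ₀ / cos φ (so areas are preserved, h·k = 1).
At 64.6°: h = 0.4562, k = 2.192; principal scales a = 2.192, b = 0.4562.
sin(ω/2) = (a − b)/(a + b) = 1.736/2.648 = 0.6555, so ω = 2 arcsin(0.6555) ≈ 81.9°.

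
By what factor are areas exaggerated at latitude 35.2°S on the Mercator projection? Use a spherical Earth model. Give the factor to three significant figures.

For Mercator, h = k = sec φ (a conformal cylindrical projection has a single point scale, 1/cos φ).
Areal scale = k² = sec²φ = 1/cos²(35.2°) = 1/0.8171² = 1.498.

1.50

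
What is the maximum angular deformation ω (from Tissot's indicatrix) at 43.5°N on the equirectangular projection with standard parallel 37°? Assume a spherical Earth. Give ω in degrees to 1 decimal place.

5.5°

The equidistant cylindrical projection with φ₀ = 37° has h = 1 (meridians true) and k = cos φ₀ / cos φ along parallels.
At 43.5°: h = 1.000, k = 1.101; principal scales a = 1.101, b = 1.000.
sin(ω/2) = (a − b)/(a + b) = 0.1010/2.101 = 0.04807, so ω = 2 arcsin(0.04807) ≈ 5.5°.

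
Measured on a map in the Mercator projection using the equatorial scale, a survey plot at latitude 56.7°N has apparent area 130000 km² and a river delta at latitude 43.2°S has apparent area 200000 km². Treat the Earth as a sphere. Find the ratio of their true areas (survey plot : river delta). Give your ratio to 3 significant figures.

0.369

Since Mercator area scale is 1/cos²φ, the true area equals the apparent area multiplied by cos²φ.
True area of survey plot: 130000 × cos²(56.7°) = 130000 × 0.3014 = 39190 km².
True area of river delta: 200000 × cos²(43.2°) = 200000 × 0.5314 = 106300 km².
Ratio = 39190 / 106300 ≈ 0.369.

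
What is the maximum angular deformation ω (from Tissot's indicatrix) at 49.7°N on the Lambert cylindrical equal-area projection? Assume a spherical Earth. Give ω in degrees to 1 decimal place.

48.4°

The Lambert cylindrical equal-area projection is the cylindrical equal-area projection with its standard parallel at the equator (φ₀ = 0). For cylindrical equal-area with standard parallel φ₀, h = cos φ / cos φ₀ and k = cos φ₀ / cos φ, so h·k = 1.
At 49.7°: h = 0.6468, k = 1.546; principal scales a = 1.546, b = 0.6468.
sin(ω/2) = (a − b)/(a + b) = 0.8993/2.193 = 0.4101, so ω = 2 arcsin(0.4101) ≈ 48.4°.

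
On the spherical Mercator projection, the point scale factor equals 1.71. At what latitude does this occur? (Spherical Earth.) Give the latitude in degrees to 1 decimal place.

54.2°

Mercator scale is k = sec φ = 1/cos φ.
1/cos φ = 1.71  ⇒  cos φ = 0.5848  ⇒  φ = arccos(0.5848) ≈ 54.2°.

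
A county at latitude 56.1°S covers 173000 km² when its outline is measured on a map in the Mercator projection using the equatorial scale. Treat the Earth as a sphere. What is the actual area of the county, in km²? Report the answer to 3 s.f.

53800 km²

Mercator is conformal, so the point scale is isotropic: h = k = sec φ = 1/cos φ.
Areal scale = k² = sec²φ = 1/cos²(56.1°) = 1/0.5577² = 3.215.
True area = apparent / (areal scale) = 173000 / 3.215 ≈ 53800 km².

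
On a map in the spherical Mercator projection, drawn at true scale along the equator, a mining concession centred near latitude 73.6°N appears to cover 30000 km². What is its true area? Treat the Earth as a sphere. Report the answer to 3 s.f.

2390 km²

The Mercator projection is conformal; its linear scale factor is the same in every direction and equals sec φ = 1/cos φ.
Areal scale = k² = sec²φ = 1/cos²(73.6°) = 1/0.2823² = 12.54.
True area = apparent / (areal scale) = 30000 / 12.54 ≈ 2390 km².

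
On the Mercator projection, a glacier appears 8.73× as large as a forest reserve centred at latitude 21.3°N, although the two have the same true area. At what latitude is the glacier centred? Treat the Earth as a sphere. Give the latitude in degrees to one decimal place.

71.6°

For equal true areas on Mercator, apparent areas scale as sec²φ, so the ratio is cos²φ₂ / cos²φ₁.
cos²φ₂ / cos²φ₁ = 8.73  ⇒  cos φ₁ = cos 21.3° / √8.73 = 0.9317/2.955 = 0.3153.
φ₁ = arccos(0.3153) ≈ 71.6°.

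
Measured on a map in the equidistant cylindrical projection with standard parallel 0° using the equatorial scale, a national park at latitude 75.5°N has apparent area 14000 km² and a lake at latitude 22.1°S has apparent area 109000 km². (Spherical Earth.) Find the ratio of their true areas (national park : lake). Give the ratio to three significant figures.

On the plate carrée, areal scale = h·k = 1 × sec φ, so true area = apparent × cos φ.
True area of national park: 14000 × cos(75.5°) = 14000 × 0.2504 = 3505 km².
True area of lake: 109000 × cos(22.1°) = 109000 × 0.9265 = 101000 km².
Ratio = 3505 / 101000 ≈ 0.0347.

0.0347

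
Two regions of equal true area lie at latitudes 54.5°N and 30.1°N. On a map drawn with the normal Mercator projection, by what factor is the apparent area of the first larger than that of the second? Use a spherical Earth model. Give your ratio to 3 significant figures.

Mercator is conformal with k = sec φ, so areal scale = k² = sec²φ.
At 54.5°: sec²(54.5°) = 1/0.5807² = 2.965.
At 30.1°: sec²(30.1°) = 1/0.8652² = 1.336.
Ratio = 2.965/1.336 = cos²(30.1°)/cos²(54.5°) ≈ 2.22.

2.22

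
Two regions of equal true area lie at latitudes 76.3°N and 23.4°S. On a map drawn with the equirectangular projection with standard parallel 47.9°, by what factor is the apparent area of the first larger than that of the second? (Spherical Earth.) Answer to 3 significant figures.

In the equirectangular projection with standard parallel φ₀ = 47.9° (x = Rλ cos φ₀, y = Rφ), meridians are true-scale (h = 1) and the parallel scale is k = cos φ₀ / cos φ.
Areal scale at 76.3°: h·k = 1.000 × 2.831 = 2.831.
Areal scale at 23.4°: h·k = 1.000 × 0.7305 = 0.7305.
Ratio = 2.831/0.7305 ≈ 3.88.

3.88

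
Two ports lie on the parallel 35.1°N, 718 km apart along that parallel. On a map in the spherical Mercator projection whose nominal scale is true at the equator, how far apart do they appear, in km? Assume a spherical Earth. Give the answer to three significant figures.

878 km

Mercator is conformal, so the point scale is isotropic: h = k = sec φ = 1/cos φ.
Along the parallel, k = sec 35.1° = 1/0.8181 = 1.222.
Map distance = 718 × 1.222 ≈ 878 km.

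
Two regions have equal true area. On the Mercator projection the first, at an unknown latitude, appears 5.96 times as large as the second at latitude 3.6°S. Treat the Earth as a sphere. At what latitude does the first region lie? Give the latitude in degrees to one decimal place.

65.9°

Mercator areal scale is sec²φ, so apparent-area ratio = sec²φ₁ / sec²φ₂ = cos²φ₂ / cos²φ₁.
cos²φ₂ / cos²φ₁ = 5.96  ⇒  cos φ₁ = cos 3.6° / √5.96 = 0.9980/2.441 = 0.4088.
φ₁ = arccos(0.4088) ≈ 65.9°.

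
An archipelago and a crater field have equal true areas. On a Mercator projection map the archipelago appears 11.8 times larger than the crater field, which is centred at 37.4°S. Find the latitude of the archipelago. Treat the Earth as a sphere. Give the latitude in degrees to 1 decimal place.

76.6°

Mercator areal scale is sec²φ, so apparent-area ratio = sec²φ₁ / sec²φ₂ = cos²φ₂ / cos²φ₁.
cos²φ₂ / cos²φ₁ = 11.8  ⇒  cos φ₁ = cos 37.4° / √11.8 = 0.7944/3.435 = 0.2313.
φ₁ = arccos(0.2313) ≈ 76.6°.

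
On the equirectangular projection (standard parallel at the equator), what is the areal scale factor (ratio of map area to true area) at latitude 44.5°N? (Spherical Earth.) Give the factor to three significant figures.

1.40

Plate carrée maps x = Rλ, y = Rφ. The meridian scale is h = 1 and the parallel scale is k = 1/cos φ = sec φ.
Areal scale = h·k = 1 × sec φ; at 44.5°, h = 1.000, k = 1.402, so h·k = 1.402.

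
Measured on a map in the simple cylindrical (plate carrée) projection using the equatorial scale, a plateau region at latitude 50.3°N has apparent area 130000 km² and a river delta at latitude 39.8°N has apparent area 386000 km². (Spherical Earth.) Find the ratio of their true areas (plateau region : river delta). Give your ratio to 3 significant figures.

0.280

Plate carrée has h = 1 and k = sec φ, giving areal scale sec φ; true area = (apparent area) · cos φ.
True area of plateau region: 130000 × cos(50.3°) = 130000 × 0.6388 = 83040 km².
True area of river delta: 386000 × cos(39.8°) = 386000 × 0.7683 = 296600 km².
Ratio = 83040 / 296600 ≈ 0.280.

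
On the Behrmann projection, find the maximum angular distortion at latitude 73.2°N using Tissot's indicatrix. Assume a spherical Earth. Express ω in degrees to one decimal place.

The Behrmann projection is cylindrical equal-area with φ₀ = 30°. A cylindrical equal-area projection with standard parallel φ₀ has meridian scale h = cos φ / cos φ₀ and parallel scale k = cos φ₀ / cos φ (so areas are preserved, h·k = 1).
At 73.2°: h = 0.3337, k = 2.996; principal scales a = 2.996, b = 0.3337.
sin(ω/2) = (a − b)/(a + b) = 2.663/3.330 = 0.7996, so ω = 2 arcsin(0.7996) ≈ 106.2°.

106.2°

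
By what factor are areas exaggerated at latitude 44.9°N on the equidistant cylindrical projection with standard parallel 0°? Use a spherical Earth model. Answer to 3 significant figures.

1.41

In the plate carrée (x = Rλ, y = Rφ), meridians are true-scale (h = 1) and parallels are stretched by k = sec φ.
Areal scale = h·k = 1 × sec φ; at 44.9°, h = 1.000, k = 1.412, so h·k = 1.412.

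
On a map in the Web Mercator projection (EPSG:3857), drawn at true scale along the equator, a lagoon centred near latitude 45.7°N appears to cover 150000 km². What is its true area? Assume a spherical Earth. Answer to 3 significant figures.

73200 km²

Mercator is conformal, so the point scale is isotropic: h = k = sec φ = 1/cos φ.
Areal scale = k² = sec²φ = 1/cos²(45.7°) = 1/0.6984² = 2.050.
True area = apparent / (areal scale) = 150000 / 2.050 ≈ 73200 km².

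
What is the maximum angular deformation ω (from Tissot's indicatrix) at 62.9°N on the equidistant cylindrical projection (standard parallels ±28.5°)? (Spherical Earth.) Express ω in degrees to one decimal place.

37.0°

With standard parallel φ₀ = 28.5°, the equirectangular projection gives x = Rλ cos φ₀, y = Rφ, so h = 1 and k = cos 28.5° / cos φ.
At 62.9°: h = 1.000, k = 1.929; principal scales a = 1.929, b = 1.000.
sin(ω/2) = (a − b)/(a + b) = 0.9292/2.929 = 0.3172, so ω = 2 arcsin(0.3172) ≈ 37.0°.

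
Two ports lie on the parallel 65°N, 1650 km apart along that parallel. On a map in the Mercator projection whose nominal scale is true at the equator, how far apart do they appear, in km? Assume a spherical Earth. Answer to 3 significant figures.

3900 km

The Mercator projection is conformal; its linear scale factor is the same in every direction and equals sec φ = 1/cos φ.
Along the parallel, k = sec 65° = 1/0.4226 = 2.366.
Map distance = 1650 × 2.366 ≈ 3900 km.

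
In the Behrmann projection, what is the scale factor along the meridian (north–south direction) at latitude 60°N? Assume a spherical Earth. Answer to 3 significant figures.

The Behrmann projection is cylindrical equal-area with φ₀ = 30°. Cylindrical equal-area (φ₀ = 30°): h = cos φ / cos 30° along meridians, k = cos 30° / cos φ along parallels; h·k = 1.
h = cos 60° / cos 30° = 0.5000/0.8660 = 0.5774.

0.577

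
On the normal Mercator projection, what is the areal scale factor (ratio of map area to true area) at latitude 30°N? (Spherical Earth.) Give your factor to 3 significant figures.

1.33

Mercator is conformal, so the point scale is isotropic: h = k = sec φ = 1/cos φ.
Areal scale = k² = sec²φ = 1/cos²(30°) = 1/0.8660² = 1.333.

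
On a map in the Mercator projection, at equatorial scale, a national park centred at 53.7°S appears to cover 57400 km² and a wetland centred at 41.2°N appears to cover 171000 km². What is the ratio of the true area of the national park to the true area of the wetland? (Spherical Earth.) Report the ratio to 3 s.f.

Mercator's areal exaggeration is sec²φ; hence true area = (apparent area) · cos²φ.
True area of national park: 57400 × cos²(53.7°) = 57400 × 0.3505 = 20120 km².
True area of wetland: 171000 × cos²(41.2°) = 171000 × 0.5661 = 96810 km².
Ratio = 20120 / 96810 ≈ 0.208.

0.208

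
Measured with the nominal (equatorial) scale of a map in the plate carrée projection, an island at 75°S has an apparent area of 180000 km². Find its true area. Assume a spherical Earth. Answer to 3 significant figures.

46600 km²

Plate carrée maps x = Rλ, y = Rφ. The meridian scale is h = 1 and the parallel scale is k = 1/cos φ = sec φ.
Areal scale = h·k = 1 × sec φ; at 75°, h = 1.000, k = 3.864, so h·k = 3.864.
True area = apparent / (areal scale) = 180000 / 3.864 ≈ 46600 km².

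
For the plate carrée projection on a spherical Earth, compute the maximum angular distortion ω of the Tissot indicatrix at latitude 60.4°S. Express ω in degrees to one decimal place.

39.6°

In the plate carrée (x = Rλ, y = Rφ), meridians are true-scale (h = 1) and parallels are stretched by k = sec φ.
At 60.4°: h = 1.000, k = 2.025; principal scales a = 2.025, b = 1.000.
sin(ω/2) = (a − b)/(a + b) = 1.025/3.025 = 0.3387, so ω = 2 arcsin(0.3387) ≈ 39.6°.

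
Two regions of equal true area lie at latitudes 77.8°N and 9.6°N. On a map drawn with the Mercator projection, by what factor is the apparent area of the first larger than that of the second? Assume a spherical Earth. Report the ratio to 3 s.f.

Mercator areal scale is sec²φ.
At 77.8°: sec²(77.8°) = 1/0.2113² = 22.39.
At 9.6°: sec²(9.6°) = 1/0.9860² = 1.029.
Ratio = 22.39/1.029 = cos²(9.6°)/cos²(77.8°) ≈ 21.8.

21.8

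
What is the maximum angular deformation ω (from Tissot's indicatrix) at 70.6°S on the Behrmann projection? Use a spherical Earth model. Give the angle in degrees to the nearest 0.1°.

96.1°

Behrmann is a cylindrical equal-area projection with standard parallels at ±30°. Cylindrical equal-area (φ₀ = 30°): h = cos φ / cos 30° along meridians, k = cos 30° / cos φ along parallels; h·k = 1.
At 70.6°: h = 0.3835, k = 2.607; principal scales a = 2.607, b = 0.3835.
sin(ω/2) = (a − b)/(a + b) = 2.224/2.991 = 0.7435, so ω = 2 arcsin(0.7435) ≈ 96.1°.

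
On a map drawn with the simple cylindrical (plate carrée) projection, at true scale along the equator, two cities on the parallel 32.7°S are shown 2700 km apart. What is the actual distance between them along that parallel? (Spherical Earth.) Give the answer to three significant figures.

For the equirectangular projection with φ₀ = 0 (plate carrée), h = 1 along meridians and k = sec φ along parallels.
Along the parallel at 32.7°, map distances are exaggerated by k = sec 32.7° = 1.188.
True distance = 2700 / 1.188 = 2700 × cos 32.7° ≈ 2270 km.

2270 km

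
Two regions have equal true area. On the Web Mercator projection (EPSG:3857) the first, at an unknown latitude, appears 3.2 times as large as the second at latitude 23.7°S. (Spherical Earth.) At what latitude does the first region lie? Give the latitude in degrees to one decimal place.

Mercator areal scale is sec²φ, so apparent-area ratio = sec²φ₁ / sec²φ₂ = cos²φ₂ / cos²φ₁.
cos²φ₂ / cos²φ₁ = 3.2  ⇒  cos φ₁ = cos 23.7° / √3.2 = 0.9157/1.789 = 0.5119.
φ₁ = arccos(0.5119) ≈ 59.2°.

59.2°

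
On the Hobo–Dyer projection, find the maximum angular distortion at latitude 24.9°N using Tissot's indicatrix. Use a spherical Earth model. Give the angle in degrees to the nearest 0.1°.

15.3°

Hobo–Dyer is a cylindrical equal-area projection with standard parallels at ±37.5°. For cylindrical equal-area with standard parallel φ₀, h = cos φ / cos φ₀ and k = cos φ₀ / cos φ, so h·k = 1.
At 24.9°: h = 1.143, k = 0.8747; principal scales a = 1.143, b = 0.8747.
sin(ω/2) = (a − b)/(a + b) = 0.2686/2.018 = 0.1331, so ω = 2 arcsin(0.1331) ≈ 15.3°.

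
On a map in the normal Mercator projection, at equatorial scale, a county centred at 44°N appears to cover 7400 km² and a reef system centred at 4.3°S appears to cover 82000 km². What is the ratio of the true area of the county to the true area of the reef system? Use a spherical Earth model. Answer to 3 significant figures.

0.0470

Since Mercator area scale is 1/cos²φ, the true area equals the apparent area multiplied by cos²φ.
True area of county: 7400 × cos²(44°) = 7400 × 0.5174 = 3829 km².
True area of reef system: 82000 × cos²(4.3°) = 82000 × 0.9944 = 81540 km².
Ratio = 3829 / 81540 ≈ 0.0470.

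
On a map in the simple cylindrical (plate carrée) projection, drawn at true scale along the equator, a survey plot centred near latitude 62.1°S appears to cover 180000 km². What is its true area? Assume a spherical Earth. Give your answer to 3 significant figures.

For the equirectangular projection with φ₀ = 0 (plate carrée), h = 1 along meridians and k = sec φ along parallels.
Areal scale = h·k = 1 × sec φ; at 62.1°, h = 1.000, k = 2.137, so h·k = 2.137.
True area = apparent / (areal scale) = 180000 / 2.137 ≈ 84200 km².

84200 km²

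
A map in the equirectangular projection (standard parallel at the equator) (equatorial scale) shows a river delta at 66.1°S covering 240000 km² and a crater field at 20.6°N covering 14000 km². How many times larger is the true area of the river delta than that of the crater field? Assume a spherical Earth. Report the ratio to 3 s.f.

On the plate carrée, areal scale = h·k = 1 × sec φ, so true area = apparent × cos φ.
True area of river delta: 240000 × cos(66.1°) = 240000 × 0.4051 = 97230 km².
True area of crater field: 14000 × cos(20.6°) = 14000 × 0.9361 = 13100 km².
Ratio = 97230 / 13100 ≈ 7.42.

7.42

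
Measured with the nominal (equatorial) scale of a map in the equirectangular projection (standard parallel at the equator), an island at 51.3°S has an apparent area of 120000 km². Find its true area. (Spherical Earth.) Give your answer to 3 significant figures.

For the equirectangular projection with φ₀ = 0 (plate carrée), h = 1 along meridians and k = sec φ along parallels.
Areal scale = h·k = 1 × sec φ; at 51.3°, h = 1.000, k = 1.599, so h·k = 1.599.
True area = apparent / (areal scale) = 120000 / 1.599 ≈ 75000 km².

75000 km²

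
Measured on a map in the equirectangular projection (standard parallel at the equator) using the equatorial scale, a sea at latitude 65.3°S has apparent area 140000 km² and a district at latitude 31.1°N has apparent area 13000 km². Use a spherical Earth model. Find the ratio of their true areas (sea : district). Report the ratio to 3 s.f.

Plate carrée has h = 1 and k = sec φ, giving areal scale sec φ; true area = (apparent area) · cos φ.
True area of sea: 140000 × cos(65.3°) = 140000 × 0.4179 = 58500 km².
True area of district: 13000 × cos(31.1°) = 13000 × 0.8563 = 11130 km².
Ratio = 58500 / 11130 ≈ 5.26.

5.26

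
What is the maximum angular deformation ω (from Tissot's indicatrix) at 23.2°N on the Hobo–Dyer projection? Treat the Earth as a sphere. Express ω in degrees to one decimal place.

16.8°

Hobo–Dyer is a cylindrical equal-area projection with standard parallels at ±37.5°. For cylindrical equal-area with standard parallel φ₀, h = cos φ / cos φ₀ and k = cos φ₀ / cos φ, so h·k = 1.
At 23.2°: h = 1.159, k = 0.8632; principal scales a = 1.159, b = 0.8632.
sin(ω/2) = (a − b)/(a + b) = 0.2954/2.022 = 0.1461, so ω = 2 arcsin(0.1461) ≈ 16.8°.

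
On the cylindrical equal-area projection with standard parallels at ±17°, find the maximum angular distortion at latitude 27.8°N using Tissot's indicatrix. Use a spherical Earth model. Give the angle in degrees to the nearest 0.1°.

8.9°

For cylindrical equal-area with standard parallel φ₀, h = cos φ / cos φ₀ and k = cos φ₀ / cos φ, so h·k = 1.
At 27.8°: h = 0.9250, k = 1.081; principal scales a = 1.081, b = 0.9250.
sin(ω/2) = (a − b)/(a + b) = 0.1561/2.006 = 0.07781, so ω = 2 arcsin(0.07781) ≈ 8.9°.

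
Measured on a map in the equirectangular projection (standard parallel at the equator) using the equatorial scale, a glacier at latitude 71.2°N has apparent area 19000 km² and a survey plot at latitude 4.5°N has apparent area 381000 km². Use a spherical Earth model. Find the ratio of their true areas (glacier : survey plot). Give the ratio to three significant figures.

0.0161

Plate carrée has h = 1 and k = sec φ, giving areal scale sec φ; true area = (apparent area) · cos φ.
True area of glacier: 19000 × cos(71.2°) = 19000 × 0.3223 = 6123 km².
True area of survey plot: 381000 × cos(4.5°) = 381000 × 0.9969 = 379800 km².
Ratio = 6123 / 379800 ≈ 0.0161.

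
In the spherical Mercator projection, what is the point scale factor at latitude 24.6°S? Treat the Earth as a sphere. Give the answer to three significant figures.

1.10

The Mercator projection is conformal; its linear scale factor is the same in every direction and equals sec φ = 1/cos φ.
k = 1/cos 24.6° = 1/0.9092 = 1.100.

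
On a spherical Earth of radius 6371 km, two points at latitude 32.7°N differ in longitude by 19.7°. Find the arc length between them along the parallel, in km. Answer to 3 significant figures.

1840 km

Arc length along a parallel = R cos φ · Δλ (with Δλ in radians).
= 6371 × cos 32.7° × (19.7° × π/180) = 6371 × 0.8415 × 0.3438 ≈ 1840 km.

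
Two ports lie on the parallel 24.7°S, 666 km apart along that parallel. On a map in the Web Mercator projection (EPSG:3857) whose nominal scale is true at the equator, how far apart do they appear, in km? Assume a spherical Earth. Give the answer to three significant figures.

733 km

The Mercator projection is conformal; its linear scale factor is the same in every direction and equals sec φ = 1/cos φ.
Along the parallel, k = sec 24.7° = 1/0.9085 = 1.101.
Map distance = 666 × 1.101 ≈ 733 km.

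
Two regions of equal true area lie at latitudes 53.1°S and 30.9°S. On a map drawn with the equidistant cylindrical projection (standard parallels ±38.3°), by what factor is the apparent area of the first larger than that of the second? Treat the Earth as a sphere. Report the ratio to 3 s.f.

In the equirectangular projection with standard parallel φ₀ = 38.3° (x = Rλ cos φ₀, y = Rφ), meridians are true-scale (h = 1) and the parallel scale is k = cos φ₀ / cos φ.
Areal scale at 53.1°: h·k = 1.000 × 1.307 = 1.307.
Areal scale at 30.9°: h·k = 1.000 × 0.9146 = 0.9146.
Ratio = 1.307/0.9146 ≈ 1.43.

1.43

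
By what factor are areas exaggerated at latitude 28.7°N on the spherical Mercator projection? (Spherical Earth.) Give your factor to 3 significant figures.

1.30

For Mercator, h = k = sec φ (a conformal cylindrical projection has a single point scale, 1/cos φ).
Areal scale = k² = sec²φ = 1/cos²(28.7°) = 1/0.8771² = 1.300.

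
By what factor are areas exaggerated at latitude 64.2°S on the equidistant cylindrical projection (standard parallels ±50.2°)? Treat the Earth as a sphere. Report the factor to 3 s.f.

With standard parallel φ₀ = 50.2°, the equirectangular projection gives x = Rλ cos φ₀, y = Rφ, so h = 1 and k = cos 50.2° / cos φ.
Areal scale = h·k = 1 × cos φ₀ / cos φ; at 64.2°, h = 1.000, k = 1.471, so h·k = 1.471.

1.47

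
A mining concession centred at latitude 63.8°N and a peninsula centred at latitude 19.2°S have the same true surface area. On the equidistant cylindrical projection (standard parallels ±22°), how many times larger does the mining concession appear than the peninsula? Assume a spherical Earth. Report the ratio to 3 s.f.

2.14

In the equirectangular projection with standard parallel φ₀ = 22° (x = Rλ cos φ₀, y = Rφ), meridians are true-scale (h = 1) and the parallel scale is k = cos φ₀ / cos φ.
Areal scale at 63.8°: h·k = 1.000 × 2.100 = 2.100.
Areal scale at 19.2°: h·k = 1.000 × 0.9818 = 0.9818.
Ratio = 2.100/0.9818 ≈ 2.14.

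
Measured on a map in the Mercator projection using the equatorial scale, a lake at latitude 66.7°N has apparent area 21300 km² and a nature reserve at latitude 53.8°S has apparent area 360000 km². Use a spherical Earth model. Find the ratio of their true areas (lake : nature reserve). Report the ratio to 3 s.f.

0.0265

On Mercator the areal scale is sec²φ, so true area = apparent × cos²φ.
True area of lake: 21300 × cos²(66.7°) = 21300 × 0.1565 = 3333 km².
True area of nature reserve: 360000 × cos²(53.8°) = 360000 × 0.3488 = 125600 km².
Ratio = 3333 / 125600 ≈ 0.0265.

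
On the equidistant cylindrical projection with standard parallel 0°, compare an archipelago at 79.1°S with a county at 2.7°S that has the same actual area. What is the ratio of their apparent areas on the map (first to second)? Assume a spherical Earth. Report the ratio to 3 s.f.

Plate carrée maps x = Rλ, y = Rφ. The meridian scale is h = 1 and the parallel scale is k = 1/cos φ = sec φ.
Areal scale at 79.1°: h·k = 1.000 × 5.288 = 5.288.
Areal scale at 2.7°: h·k = 1.000 × 1.001 = 1.001.
Ratio = 5.288/1.001 ≈ 5.28.

5.28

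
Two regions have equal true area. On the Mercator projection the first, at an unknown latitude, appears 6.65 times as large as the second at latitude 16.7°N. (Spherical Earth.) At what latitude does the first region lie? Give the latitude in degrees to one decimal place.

On Mercator, (apparent₁)/(apparent₂) = sec²φ₁ / sec²φ₂ when true areas are equal.
cos²φ₂ / cos²φ₁ = 6.65  ⇒  cos φ₁ = cos 16.7° / √6.65 = 0.9578/2.579 = 0.3714.
φ₁ = arccos(0.3714) ≈ 68.2°.

68.2°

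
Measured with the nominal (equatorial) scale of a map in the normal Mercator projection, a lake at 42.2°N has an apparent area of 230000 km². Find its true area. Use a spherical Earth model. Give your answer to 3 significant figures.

Mercator is conformal, so the point scale is isotropic: h = k = sec φ = 1/cos φ.
Areal scale = k² = sec²φ = 1/cos²(42.2°) = 1/0.7408² = 1.822.
True area = apparent / (areal scale) = 230000 / 1.822 ≈ 126000 km².

126000 km²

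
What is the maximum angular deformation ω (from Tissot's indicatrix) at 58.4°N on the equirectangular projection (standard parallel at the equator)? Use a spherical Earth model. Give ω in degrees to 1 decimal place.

36.4°

For the equirectangular projection with φ₀ = 0 (plate carrée), h = 1 along meridians and k = sec φ along parallels.
At 58.4°: h = 1.000, k = 1.908; principal scales a = 1.908, b = 1.000.
sin(ω/2) = (a − b)/(a + b) = 0.9084/2.908 = 0.3123, so ω = 2 arcsin(0.3123) ≈ 36.4°.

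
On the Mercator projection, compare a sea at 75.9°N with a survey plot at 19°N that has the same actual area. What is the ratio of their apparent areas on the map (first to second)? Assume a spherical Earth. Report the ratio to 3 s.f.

15.1

On Mercator, area is exaggerated by sec²φ = 1/cos²φ.
At 75.9°: sec²(75.9°) = 1/0.2436² = 16.85.
At 19°: sec²(19°) = 1/0.9455² = 1.119.
Ratio = 16.85/1.119 = cos²(19°)/cos²(75.9°) ≈ 15.1.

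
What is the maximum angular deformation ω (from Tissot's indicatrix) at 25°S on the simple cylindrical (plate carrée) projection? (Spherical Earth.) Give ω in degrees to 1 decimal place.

Plate carrée maps x = Rλ, y = Rφ. The meridian scale is h = 1 and the parallel scale is k = 1/cos φ = sec φ.
At 25°: h = 1.000, k = 1.103; principal scales a = 1.103, b = 1.000.
sin(ω/2) = (a − b)/(a + b) = 0.1034/2.103 = 0.04915, so ω = 2 arcsin(0.04915) ≈ 5.6°.

5.6°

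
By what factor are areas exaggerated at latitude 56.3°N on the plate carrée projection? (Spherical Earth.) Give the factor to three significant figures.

1.80

In the plate carrée (x = Rλ, y = Rφ), meridians are true-scale (h = 1) and parallels are stretched by k = sec φ.
Areal scale = h·k = 1 × sec φ; at 56.3°, h = 1.000, k = 1.802, so h·k = 1.802.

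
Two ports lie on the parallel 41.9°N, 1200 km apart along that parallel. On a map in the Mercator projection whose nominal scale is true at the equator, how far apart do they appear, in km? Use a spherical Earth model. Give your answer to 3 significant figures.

1610 km

The Mercator projection is conformal; its linear scale factor is the same in every direction and equals sec φ = 1/cos φ.
Along the parallel, k = sec 41.9° = 1/0.7443 = 1.344.
Map distance = 1200 × 1.344 ≈ 1610 km.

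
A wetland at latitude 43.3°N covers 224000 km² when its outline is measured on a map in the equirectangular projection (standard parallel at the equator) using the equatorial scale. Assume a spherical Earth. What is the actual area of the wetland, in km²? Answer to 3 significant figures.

163000 km²

Plate carrée maps x = Rλ, y = Rφ. The meridian scale is h = 1 and the parallel scale is k = 1/cos φ = sec φ.
Areal scale = h·k = 1 × sec φ; at 43.3°, h = 1.000, k = 1.374, so h·k = 1.374.
True area = apparent / (areal scale) = 224000 / 1.374 ≈ 163000 km².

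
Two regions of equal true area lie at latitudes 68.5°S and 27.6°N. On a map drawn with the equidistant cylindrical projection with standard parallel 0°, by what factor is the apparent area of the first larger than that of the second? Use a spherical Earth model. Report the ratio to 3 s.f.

2.42

Plate carrée maps x = Rλ, y = Rφ. The meridian scale is h = 1 and the parallel scale is k = 1/cos φ = sec φ.
Areal scale at 68.5°: h·k = 1.000 × 2.729 = 2.729.
Areal scale at 27.6°: h·k = 1.000 × 1.128 = 1.128.
Ratio = 2.729/1.128 ≈ 2.42.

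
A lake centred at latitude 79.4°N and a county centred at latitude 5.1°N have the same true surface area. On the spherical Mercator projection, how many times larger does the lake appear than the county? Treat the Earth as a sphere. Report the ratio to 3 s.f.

Mercator areal scale is sec²φ.
At 79.4°: sec²(79.4°) = 1/0.1840² = 29.55.
At 5.1°: sec²(5.1°) = 1/0.9960² = 1.008.
Ratio = 29.55/1.008 = cos²(5.1°)/cos²(79.4°) ≈ 29.3.

29.3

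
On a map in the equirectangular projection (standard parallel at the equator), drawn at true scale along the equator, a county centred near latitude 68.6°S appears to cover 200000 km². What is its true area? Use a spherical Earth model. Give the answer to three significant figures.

73000 km²

Plate carrée maps x = Rλ, y = Rφ. The meridian scale is h = 1 and the parallel scale is k = 1/cos φ = sec φ.
Areal scale = h·k = 1 × sec φ; at 68.6°, h = 1.000, k = 2.741, so h·k = 2.741.
True area = apparent / (areal scale) = 200000 / 2.741 ≈ 73000 km².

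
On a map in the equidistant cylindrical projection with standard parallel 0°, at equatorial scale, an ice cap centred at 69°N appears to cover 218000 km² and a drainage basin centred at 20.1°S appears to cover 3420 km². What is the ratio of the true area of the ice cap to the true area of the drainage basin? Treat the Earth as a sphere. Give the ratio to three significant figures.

Plate carrée has h = 1 and k = sec φ, giving areal scale sec φ; true area = (apparent area) · cos φ.
True area of ice cap: 218000 × cos(69°) = 218000 × 0.3584 = 78120 km².
True area of drainage basin: 3420 × cos(20.1°) = 3420 × 0.9391 = 3212 km².
Ratio = 78120 / 3212 ≈ 24.3.

24.3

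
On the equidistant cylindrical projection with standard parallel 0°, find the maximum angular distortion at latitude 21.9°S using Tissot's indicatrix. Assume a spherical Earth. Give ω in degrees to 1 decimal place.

4.3°

Plate carrée maps x = Rλ, y = Rφ. The meridian scale is h = 1 and the parallel scale is k = 1/cos φ = sec φ.
At 21.9°: h = 1.000, k = 1.078; principal scales a = 1.078, b = 1.000.
sin(ω/2) = (a − b)/(a + b) = 0.07778/2.078 = 0.03743, so ω = 2 arcsin(0.03743) ≈ 4.3°.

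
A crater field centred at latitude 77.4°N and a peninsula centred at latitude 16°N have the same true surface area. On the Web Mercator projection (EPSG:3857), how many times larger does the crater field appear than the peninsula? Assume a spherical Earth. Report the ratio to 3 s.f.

19.4

Mercator is conformal with k = sec φ, so areal scale = k² = sec²φ.
At 77.4°: sec²(77.4°) = 1/0.2181² = 21.01.
At 16°: sec²(16°) = 1/0.9613² = 1.082.
Ratio = 21.01/1.082 = cos²(16°)/cos²(77.4°) ≈ 19.4.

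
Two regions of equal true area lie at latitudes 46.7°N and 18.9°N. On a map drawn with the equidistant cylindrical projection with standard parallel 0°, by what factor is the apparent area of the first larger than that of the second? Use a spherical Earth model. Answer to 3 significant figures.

1.38

Plate carrée maps x = Rλ, y = Rφ. The meridian scale is h = 1 and the parallel scale is k = 1/cos φ = sec φ.
Areal scale at 46.7°: h·k = 1.000 × 1.458 = 1.458.
Areal scale at 18.9°: h·k = 1.000 × 1.057 = 1.057.
Ratio = 1.458/1.057 ≈ 1.38.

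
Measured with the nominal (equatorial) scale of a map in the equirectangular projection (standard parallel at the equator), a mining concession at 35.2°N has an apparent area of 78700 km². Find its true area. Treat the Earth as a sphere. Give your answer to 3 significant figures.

64300 km²

Plate carrée maps x = Rλ, y = Rφ. The meridian scale is h = 1 and the parallel scale is k = 1/cos φ = sec φ.
Areal scale = h·k = 1 × sec φ; at 35.2°, h = 1.000, k = 1.224, so h·k = 1.224.
True area = apparent / (areal scale) = 78700 / 1.224 ≈ 64300 km².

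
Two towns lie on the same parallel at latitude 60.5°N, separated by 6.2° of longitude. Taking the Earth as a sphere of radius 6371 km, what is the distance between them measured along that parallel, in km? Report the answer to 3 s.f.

339 km

Arc length along a parallel = R cos φ · Δλ (with Δλ in radians).
= 6371 × cos 60.5° × (6.2° × π/180) = 6371 × 0.4924 × 0.1082 ≈ 339 km.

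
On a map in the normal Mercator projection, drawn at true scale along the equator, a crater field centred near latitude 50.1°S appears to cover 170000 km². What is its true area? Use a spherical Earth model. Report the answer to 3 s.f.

Mercator is conformal, so the point scale is isotropic: h = k = sec φ = 1/cos φ.
Areal scale = k² = sec²φ = 1/cos²(50.1°) = 1/0.6414² = 2.430.
True area = apparent / (areal scale) = 170000 / 2.430 ≈ 69900 km².

69900 km²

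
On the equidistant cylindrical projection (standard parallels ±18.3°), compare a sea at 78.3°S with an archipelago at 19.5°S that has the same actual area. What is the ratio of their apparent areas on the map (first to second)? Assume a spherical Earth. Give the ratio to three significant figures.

4.65

The equidistant cylindrical projection with φ₀ = 18.3° has h = 1 (meridians true) and k = cos φ₀ / cos φ along parallels.
Areal scale at 78.3°: h·k = 1.000 × 4.682 = 4.682.
Areal scale at 19.5°: h·k = 1.000 × 1.007 = 1.007.
Ratio = 4.682/1.007 ≈ 4.65.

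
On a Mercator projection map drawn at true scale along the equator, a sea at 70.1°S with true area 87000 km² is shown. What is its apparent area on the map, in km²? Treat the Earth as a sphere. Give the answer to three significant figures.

751000 km²

The Mercator projection is conformal; its linear scale factor is the same in every direction and equals sec φ = 1/cos φ.
Areal scale = k² = sec²φ = 1/cos²(70.1°) = 1/0.3404² = 8.631.
Apparent area = 87000 × 8.631 ≈ 751000 km².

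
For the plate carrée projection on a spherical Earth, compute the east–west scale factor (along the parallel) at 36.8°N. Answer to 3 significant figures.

In the plate carrée (x = Rλ, y = Rφ), meridians are true-scale (h = 1) and parallels are stretched by k = sec φ.
k = 1/cos 36.8° = 1/0.8007 = 1.249.

1.25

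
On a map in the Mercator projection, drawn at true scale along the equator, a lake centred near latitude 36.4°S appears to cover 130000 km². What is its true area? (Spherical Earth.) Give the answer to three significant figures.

84200 km²

Mercator is conformal, so the point scale is isotropic: h = k = sec φ = 1/cos φ.
Areal scale = k² = sec²φ = 1/cos²(36.4°) = 1/0.8049² = 1.544.
True area = apparent / (areal scale) = 130000 / 1.544 ≈ 84200 km².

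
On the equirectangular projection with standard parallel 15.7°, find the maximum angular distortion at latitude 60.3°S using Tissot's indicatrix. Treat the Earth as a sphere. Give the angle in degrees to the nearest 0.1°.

37.4°

With standard parallel φ₀ = 15.7°, the equirectangular projection gives x = Rλ cos φ₀, y = Rφ, so h = 1 and k = cos 15.7° / cos φ.
At 60.3°: h = 1.000, k = 1.943; principal scales a = 1.943, b = 1.000.
sin(ω/2) = (a − b)/(a + b) = 0.9430/2.943 = 0.3204, so ω = 2 arcsin(0.3204) ≈ 37.4°.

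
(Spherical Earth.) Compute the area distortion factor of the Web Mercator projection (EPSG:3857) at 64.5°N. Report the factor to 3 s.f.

The Mercator projection is conformal; its linear scale factor is the same in every direction and equals sec φ = 1/cos φ.
Areal scale = k² = sec²φ = 1/cos²(64.5°) = 1/0.4305² = 5.395.

5.40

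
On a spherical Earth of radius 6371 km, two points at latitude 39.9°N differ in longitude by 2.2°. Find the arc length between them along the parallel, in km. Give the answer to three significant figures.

188 km

Arc length along a parallel = R cos φ · Δλ (with Δλ in radians).
= 6371 × cos 39.9° × (2.2° × π/180) = 6371 × 0.7672 × 0.03840 ≈ 188 km.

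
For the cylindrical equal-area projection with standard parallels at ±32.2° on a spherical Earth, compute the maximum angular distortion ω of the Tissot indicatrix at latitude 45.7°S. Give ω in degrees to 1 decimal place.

21.9°

For cylindrical equal-area with standard parallel φ₀, h = cos φ / cos φ₀ and k = cos φ₀ / cos φ, so h·k = 1.
At 45.7°: h = 0.8254, k = 1.212; principal scales a = 1.212, b = 0.8254.
sin(ω/2) = (a − b)/(a + b) = 0.3862/2.037 = 0.1896, so ω = 2 arcsin(0.1896) ≈ 21.9°.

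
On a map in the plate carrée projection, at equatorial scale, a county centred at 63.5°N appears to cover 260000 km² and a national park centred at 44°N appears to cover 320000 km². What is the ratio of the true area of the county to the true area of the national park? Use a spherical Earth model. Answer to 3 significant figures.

0.504

On the plate carrée, areal scale = h·k = 1 × sec φ, so true area = apparent × cos φ.
True area of county: 260000 × cos(63.5°) = 260000 × 0.4462 = 116000 km².
True area of national park: 320000 × cos(44°) = 320000 × 0.7193 = 230200 km².
Ratio = 116000 / 230200 ≈ 0.504.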